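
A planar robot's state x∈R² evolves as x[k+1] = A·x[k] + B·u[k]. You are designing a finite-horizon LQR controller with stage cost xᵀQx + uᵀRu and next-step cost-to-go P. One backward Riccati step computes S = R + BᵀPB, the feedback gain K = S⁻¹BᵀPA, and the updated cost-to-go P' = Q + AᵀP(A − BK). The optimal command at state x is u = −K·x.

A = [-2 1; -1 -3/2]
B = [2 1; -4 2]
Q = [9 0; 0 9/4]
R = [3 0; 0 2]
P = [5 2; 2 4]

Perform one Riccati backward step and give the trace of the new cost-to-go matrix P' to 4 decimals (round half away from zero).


14.9290

BᵀP = [2.0000 -12.0000; 9.0000 10.0000]
S = R + BᵀPB = [3 0; 0 2] + [52.0000 -22.0000; -22.0000 29.0000] = [55.0000 -22.0000; -22.0000 31.0000]
BᵀPA = [8.0000 20.0000; -28.0000 -6.0000]
K = S⁻¹·BᵀPA = [-0.3014 0.3997; -1.1171 0.0901]
A−BK = [-0.2801 0.1106; 0.0287 -0.0815]
AᵀP(A−BK) = [3.1319 -0.6749; -0.6749 0.5471]
P' = Q + AᵀP(A−BK) = [12.1319 -0.6749; -0.6749 2.7971]
tr(P') = 14.9290


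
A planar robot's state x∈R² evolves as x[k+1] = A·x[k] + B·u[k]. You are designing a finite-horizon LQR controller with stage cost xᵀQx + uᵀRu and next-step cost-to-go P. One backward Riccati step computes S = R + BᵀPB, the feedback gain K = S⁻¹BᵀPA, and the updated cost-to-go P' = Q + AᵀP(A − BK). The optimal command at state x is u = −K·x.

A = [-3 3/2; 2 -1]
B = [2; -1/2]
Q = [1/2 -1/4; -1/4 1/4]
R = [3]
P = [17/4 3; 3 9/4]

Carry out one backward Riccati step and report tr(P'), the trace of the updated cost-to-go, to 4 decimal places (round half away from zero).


3.9488

BᵀP = [7.0000 4.8750]
S = R + BᵀPB = [3] + [11.5625] = [14.5625]
BᵀPA = [-11.2500 5.6250]
K = S⁻¹·BᵀPA = [-0.7725 0.3863]
A−BK = [-1.4549 0.7275; 1.6137 -0.8069]
AᵀP(A−BK) = [2.5590 -1.2795; -1.2795 0.6398]
P' = Q + AᵀP(A−BK) = [3.0590 -1.5295; -1.5295 0.8898]
tr(P') = 3.9488


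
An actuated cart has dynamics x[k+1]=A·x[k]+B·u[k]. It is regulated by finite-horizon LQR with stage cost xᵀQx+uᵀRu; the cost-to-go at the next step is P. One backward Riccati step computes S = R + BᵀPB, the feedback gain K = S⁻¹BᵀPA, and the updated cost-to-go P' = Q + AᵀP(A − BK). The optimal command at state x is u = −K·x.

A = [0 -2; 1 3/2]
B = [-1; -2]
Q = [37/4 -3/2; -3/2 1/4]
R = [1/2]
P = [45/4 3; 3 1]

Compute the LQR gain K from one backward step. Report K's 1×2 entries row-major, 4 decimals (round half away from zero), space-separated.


-0.1802 0.9730

BᵀP = [-17.2500 -5.0000]
S = R + BᵀPB = [1/2] + [27.2500] = [27.7500]
BᵀPA = [-5.0000 27.0000]
K = S⁻¹·BᵀPA = [-0.1802 0.9730]
A−BK = [-0.1802 -1.0270; 0.6396 3.4459]
AᵀP(A−BK) = [0.0991 0.3649; 0.3649 2.9797]
P' = Q + AᵀP(A−BK) = [9.3491 -1.1351; -1.1351 3.2297]
tr(P') = 12.5788


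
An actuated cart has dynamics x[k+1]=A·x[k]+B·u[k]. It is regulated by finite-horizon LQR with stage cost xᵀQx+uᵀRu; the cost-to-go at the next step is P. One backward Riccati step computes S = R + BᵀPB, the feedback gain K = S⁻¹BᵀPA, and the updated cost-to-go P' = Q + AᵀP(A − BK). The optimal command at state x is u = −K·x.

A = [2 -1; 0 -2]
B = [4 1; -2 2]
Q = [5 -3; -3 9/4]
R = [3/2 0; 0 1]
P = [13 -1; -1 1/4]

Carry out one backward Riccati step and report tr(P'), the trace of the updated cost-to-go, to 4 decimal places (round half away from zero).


8.1246

BᵀP = [54.0000 -4.5000; 11.0000 -0.5000]
S = R + BᵀPB = [3/2 0; 0 1] + [225.0000 45.0000; 45.0000 10.0000] = [226.5000 45.0000; 45.0000 11.0000]
BᵀPA = [108.0000 -45.0000; 22.0000 -10.0000]
K = S⁻¹·BᵀPA = [0.4244 -0.0965; 0.2637 -0.5145]
A−BK = [0.0386 -0.0997; 0.3215 -1.1640]
AᵀP(A−BK) = [0.3601 -0.2637; -0.2637 0.5145]
P' = Q + AᵀP(A−BK) = [5.3601 -3.2637; -3.2637 2.7645]
tr(P') = 8.1246


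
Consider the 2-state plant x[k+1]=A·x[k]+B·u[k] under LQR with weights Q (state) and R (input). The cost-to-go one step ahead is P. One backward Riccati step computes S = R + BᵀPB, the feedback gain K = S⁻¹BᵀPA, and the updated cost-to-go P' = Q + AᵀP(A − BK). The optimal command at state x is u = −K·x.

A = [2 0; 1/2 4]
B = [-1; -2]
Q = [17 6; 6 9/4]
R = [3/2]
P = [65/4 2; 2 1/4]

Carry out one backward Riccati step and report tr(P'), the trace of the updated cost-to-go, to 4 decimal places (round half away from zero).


23.4130

BᵀP = [-20.2500 -2.5000]
S = R + BᵀPB = [3/2] + [25.2500] = [26.7500]
BᵀPA = [-41.7500 -10.0000]
K = S⁻¹·BᵀPA = [-1.5607 -0.3738]
A−BK = [0.4393 -0.3738; -2.6215 3.2523]
AᵀP(A−BK) = [3.9013 0.8925; 0.8925 0.2617]
P' = Q + AᵀP(A−BK) = [20.9013 6.8925; 6.8925 2.5117]
tr(P') = 23.4130


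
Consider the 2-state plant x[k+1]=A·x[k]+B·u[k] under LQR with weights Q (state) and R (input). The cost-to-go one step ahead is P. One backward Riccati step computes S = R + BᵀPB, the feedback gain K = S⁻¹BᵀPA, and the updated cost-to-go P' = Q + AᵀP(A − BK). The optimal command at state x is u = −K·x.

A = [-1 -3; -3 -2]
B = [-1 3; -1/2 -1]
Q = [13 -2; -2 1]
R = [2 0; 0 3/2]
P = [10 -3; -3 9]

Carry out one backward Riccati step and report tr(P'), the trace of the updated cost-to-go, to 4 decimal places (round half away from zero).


BᵀP = [-8.5000 -1.5000; 33.0000 -18.0000]
S = R + BᵀPB = [2 0; 0 3/2] + [9.2500 -24.0000; -24.0000 117.0000] = [11.2500 -24.0000; -24.0000 118.5000]
BᵀPA = [13.0000 28.5000; 21.0000 -63.0000]
K = S⁻¹·BᵀPA = [2.7003 2.4636; 0.7241 -0.0327]
A−BK = [-0.4720 -0.4383; -0.9257 -0.8009]
AᵀP(A−BK) = [22.6890 19.6597; 19.6597 17.7281]
P' = Q + AᵀP(A−BK) = [35.6890 17.6597; 17.6597 18.7281]
tr(P') = 54.4170

54.4170


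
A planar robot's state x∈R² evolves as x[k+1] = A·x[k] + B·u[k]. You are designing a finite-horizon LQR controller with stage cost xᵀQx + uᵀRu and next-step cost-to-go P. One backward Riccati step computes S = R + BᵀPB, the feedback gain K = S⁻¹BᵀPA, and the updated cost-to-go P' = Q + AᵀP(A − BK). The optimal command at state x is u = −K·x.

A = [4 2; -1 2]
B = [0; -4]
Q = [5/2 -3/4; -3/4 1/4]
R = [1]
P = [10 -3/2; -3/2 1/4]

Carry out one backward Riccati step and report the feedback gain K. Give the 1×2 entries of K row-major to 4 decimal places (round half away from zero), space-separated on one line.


5.0000 2.0000

BᵀP = [6.0000 -1.0000]
S = R + BᵀPB = [1] + [4.0000] = [5.0000]
BᵀPA = [25.0000 10.0000]
K = S⁻¹·BᵀPA = [5.0000 2.0000]
A−BK = [4.0000 2.0000; 19.0000 10.0000]
AᵀP(A−BK) = [47.2500 20.5000; 20.5000 9.0000]
P' = Q + AᵀP(A−BK) = [49.7500 19.7500; 19.7500 9.2500]
tr(P') = 59.0000


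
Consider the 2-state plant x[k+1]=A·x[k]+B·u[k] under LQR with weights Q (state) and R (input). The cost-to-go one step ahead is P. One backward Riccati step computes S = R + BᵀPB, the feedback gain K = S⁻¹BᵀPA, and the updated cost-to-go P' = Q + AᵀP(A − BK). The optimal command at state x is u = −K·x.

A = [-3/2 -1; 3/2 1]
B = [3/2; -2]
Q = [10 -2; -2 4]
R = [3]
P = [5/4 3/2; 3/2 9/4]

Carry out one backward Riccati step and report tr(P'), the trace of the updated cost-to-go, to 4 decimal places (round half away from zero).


14.9173

BᵀP = [-1.1250 -2.2500]
S = R + BᵀPB = [3] + [2.8125] = [5.8125]
BᵀPA = [-1.6875 -1.1250]
K = S⁻¹·BᵀPA = [-0.2903 -0.1935]
A−BK = [-1.0645 -0.7097; 0.9194 0.6129]
AᵀP(A−BK) = [0.6351 0.4234; 0.4234 0.2823]
P' = Q + AᵀP(A−BK) = [10.6351 -1.5766; -1.5766 4.2823]
tr(P') = 14.9173


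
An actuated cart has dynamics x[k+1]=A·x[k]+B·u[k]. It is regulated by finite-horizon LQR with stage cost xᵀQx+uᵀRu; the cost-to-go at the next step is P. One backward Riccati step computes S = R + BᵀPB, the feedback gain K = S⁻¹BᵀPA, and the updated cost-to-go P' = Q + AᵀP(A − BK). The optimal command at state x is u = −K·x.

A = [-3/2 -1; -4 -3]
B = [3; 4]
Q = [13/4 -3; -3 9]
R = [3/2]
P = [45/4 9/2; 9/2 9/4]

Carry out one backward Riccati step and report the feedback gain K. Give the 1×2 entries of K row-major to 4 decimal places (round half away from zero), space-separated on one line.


BᵀP = [51.7500 22.5000]
S = R + BᵀPB = [3/2] + [245.2500] = [246.7500]
BᵀPA = [-167.6250 -119.2500]
K = S⁻¹·BᵀPA = [-0.6793 -0.4833]
A−BK = [0.5380 0.4498; -1.2827 -1.0669]
AᵀP(A−BK) = [1.4396 1.1147; 1.1147 0.8685]
P' = Q + AᵀP(A−BK) = [4.6896 -1.8853; -1.8853 9.8685]
tr(P') = 14.5581

-0.6793 -0.4833


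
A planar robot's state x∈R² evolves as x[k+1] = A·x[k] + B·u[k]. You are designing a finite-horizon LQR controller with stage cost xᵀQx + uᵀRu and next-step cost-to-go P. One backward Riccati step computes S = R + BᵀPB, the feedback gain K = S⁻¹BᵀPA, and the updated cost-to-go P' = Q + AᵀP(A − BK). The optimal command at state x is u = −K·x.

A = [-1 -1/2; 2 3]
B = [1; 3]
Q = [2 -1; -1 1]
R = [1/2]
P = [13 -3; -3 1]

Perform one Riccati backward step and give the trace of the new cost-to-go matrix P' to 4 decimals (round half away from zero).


48.8056

BᵀP = [4.0000 0.0000]
S = R + BᵀPB = [1/2] + [4.0000] = [4.5000]
BᵀPA = [-4.0000 -2.0000]
K = S⁻¹·BᵀPA = [-0.8889 -0.4444]
A−BK = [-0.1111 -0.0556; 4.6667 4.3333]
AᵀP(A−BK) = [25.4444 22.7222; 22.7222 20.3611]
P' = Q + AᵀP(A−BK) = [27.4444 21.7222; 21.7222 21.3611]
tr(P') = 48.8056


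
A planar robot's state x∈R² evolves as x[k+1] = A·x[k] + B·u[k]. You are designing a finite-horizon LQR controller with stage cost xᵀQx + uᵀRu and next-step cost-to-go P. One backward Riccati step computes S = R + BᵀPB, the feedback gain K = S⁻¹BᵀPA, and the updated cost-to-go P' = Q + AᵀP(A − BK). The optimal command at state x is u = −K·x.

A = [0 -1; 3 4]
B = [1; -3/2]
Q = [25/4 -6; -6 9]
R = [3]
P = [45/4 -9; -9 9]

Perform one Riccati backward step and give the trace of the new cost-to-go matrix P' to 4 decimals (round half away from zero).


35.3079

BᵀP = [24.7500 -22.5000]
S = R + BᵀPB = [3] + [58.5000] = [61.5000]
BᵀPA = [-67.5000 -114.7500]
K = S⁻¹·BᵀPA = [-1.0976 -1.8659]
A−BK = [1.0976 0.8659; 1.3537 1.2012]
AᵀP(A−BK) = [6.9146 9.0549; 9.0549 13.1433]
P' = Q + AᵀP(A−BK) = [13.1646 3.0549; 3.0549 22.1433]
tr(P') = 35.3079


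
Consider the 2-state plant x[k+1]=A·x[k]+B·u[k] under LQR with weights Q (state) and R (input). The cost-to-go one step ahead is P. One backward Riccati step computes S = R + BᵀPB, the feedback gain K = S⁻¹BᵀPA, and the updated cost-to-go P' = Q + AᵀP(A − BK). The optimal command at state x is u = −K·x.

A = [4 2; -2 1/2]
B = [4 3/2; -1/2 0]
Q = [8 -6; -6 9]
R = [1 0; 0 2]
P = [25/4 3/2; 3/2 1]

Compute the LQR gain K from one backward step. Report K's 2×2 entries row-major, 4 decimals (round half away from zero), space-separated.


0.8752 0.4847 0.0725 0.1396

BᵀP = [24.2500 5.5000; 9.3750 2.2500]
S = R + BᵀPB = [1 0; 0 2] + [94.2500 36.3750; 36.3750 14.0625] = [95.2500 36.3750; 36.3750 16.0625]
BᵀPA = [86.0000 51.2500; 33.0000 19.8750]
K = S⁻¹·BᵀPA = [0.8752 0.4847; 0.0725 0.1396]
A−BK = [0.3905 -0.1484; -1.5624 0.7424]
AᵀP(A−BK) = [2.3403 -0.2950; -0.2950 0.6322]
P' = Q + AᵀP(A−BK) = [10.3403 -6.2950; -6.2950 9.6322]
tr(P') = 19.9725


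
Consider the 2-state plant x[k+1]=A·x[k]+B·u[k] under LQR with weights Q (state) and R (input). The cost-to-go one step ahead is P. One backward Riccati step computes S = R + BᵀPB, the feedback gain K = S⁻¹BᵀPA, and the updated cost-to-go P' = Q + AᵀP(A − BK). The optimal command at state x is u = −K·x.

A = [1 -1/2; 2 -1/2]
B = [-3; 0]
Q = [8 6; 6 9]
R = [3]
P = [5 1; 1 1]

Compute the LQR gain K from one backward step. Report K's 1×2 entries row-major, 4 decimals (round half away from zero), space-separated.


BᵀP = [-15.0000 -3.0000]
S = R + BᵀPB = [3] + [45.0000] = [48.0000]
BᵀPA = [-21.0000 9.0000]
K = S⁻¹·BᵀPA = [-0.4375 0.1875]
A−BK = [-0.3125 0.0625; 2.0000 -0.5000]
AᵀP(A−BK) = [3.8125 -1.0625; -1.0625 0.3125]
P' = Q + AᵀP(A−BK) = [11.8125 4.9375; 4.9375 9.3125]
tr(P') = 21.1250

-0.4375 0.1875


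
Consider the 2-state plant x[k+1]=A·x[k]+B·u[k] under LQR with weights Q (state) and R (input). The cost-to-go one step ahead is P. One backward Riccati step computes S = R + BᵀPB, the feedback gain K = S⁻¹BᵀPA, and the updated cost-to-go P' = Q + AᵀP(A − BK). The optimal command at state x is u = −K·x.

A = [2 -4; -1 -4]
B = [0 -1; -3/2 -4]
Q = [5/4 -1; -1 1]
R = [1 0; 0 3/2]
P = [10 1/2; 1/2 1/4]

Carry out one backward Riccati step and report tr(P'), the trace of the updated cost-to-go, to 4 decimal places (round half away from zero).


41.0397

BᵀP = [-0.7500 -0.3750; -12.0000 -1.5000]
S = R + BᵀPB = [1 0; 0 3/2] + [0.5625 2.2500; 2.2500 18.0000] = [1.5625 2.2500; 2.2500 19.5000]
BᵀPA = [-1.1250 4.5000; -22.5000 54.0000]
K = S⁻¹·BᵀPA = [1.1292 -1.3284; -1.2841 2.9225]
A−BK = [0.7159 -1.0775; -4.4428 5.6974]
AᵀP(A−BK) = [10.6273 -16.7380; -16.7380 28.1624]
P' = Q + AᵀP(A−BK) = [11.8773 -17.7380; -17.7380 29.1624]
tr(P') = 41.0397


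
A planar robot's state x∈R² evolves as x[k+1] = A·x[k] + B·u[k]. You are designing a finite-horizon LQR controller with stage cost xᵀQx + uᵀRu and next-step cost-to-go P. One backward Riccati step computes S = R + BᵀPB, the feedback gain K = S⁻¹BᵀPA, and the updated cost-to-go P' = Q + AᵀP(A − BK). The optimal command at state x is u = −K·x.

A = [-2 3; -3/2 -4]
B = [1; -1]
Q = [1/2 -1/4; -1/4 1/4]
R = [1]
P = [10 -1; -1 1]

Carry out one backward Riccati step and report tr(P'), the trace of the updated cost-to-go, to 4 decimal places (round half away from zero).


21.1429

BᵀP = [11.0000 -2.0000]
S = R + BᵀPB = [1] + [13.0000] = [14.0000]
BᵀPA = [-19.0000 41.0000]
K = S⁻¹·BᵀPA = [-1.3571 2.9286]
A−BK = [-0.6429 0.0714; -2.8571 -1.0714]
AᵀP(A−BK) = [10.4643 -1.8571; -1.8571 9.9286]
P' = Q + AᵀP(A−BK) = [10.9643 -2.1071; -2.1071 10.1786]
tr(P') = 21.1429


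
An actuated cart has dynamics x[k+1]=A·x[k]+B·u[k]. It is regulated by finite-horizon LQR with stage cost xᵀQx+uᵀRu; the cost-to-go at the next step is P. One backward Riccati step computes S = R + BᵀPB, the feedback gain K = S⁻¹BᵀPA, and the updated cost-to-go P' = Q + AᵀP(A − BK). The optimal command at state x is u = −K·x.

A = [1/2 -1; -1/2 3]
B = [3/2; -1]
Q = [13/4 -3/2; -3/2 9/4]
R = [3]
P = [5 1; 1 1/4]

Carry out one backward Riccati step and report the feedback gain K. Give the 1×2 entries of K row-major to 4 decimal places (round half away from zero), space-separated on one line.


0.2283 -0.2391

BᵀP = [6.5000 1.2500]
S = R + BᵀPB = [3] + [8.5000] = [11.5000]
BᵀPA = [2.6250 -2.7500]
K = S⁻¹·BᵀPA = [0.2283 -0.2391]
A−BK = [0.1576 -0.6413; -0.2717 2.7609]
AᵀP(A−BK) = [0.2133 -0.2473; -0.2473 0.5924]
P' = Q + AᵀP(A−BK) = [3.4633 -1.7473; -1.7473 2.8424]
tr(P') = 6.3057


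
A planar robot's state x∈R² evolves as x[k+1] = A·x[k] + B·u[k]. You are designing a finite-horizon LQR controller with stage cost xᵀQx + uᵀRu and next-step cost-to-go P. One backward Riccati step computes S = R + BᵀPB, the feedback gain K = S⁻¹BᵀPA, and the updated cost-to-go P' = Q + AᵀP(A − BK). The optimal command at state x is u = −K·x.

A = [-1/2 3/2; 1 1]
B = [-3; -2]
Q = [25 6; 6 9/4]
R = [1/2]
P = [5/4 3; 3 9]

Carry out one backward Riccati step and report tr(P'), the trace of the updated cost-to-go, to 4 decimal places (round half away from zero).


BᵀP = [-9.7500 -27.0000]
S = R + BᵀPB = [1/2] + [83.2500] = [83.7500]
BᵀPA = [-22.1250 -41.6250]
K = S⁻¹·BᵀPA = [-0.2642 -0.4970]
A−BK = [-1.2925 0.0090; 0.4716 0.0060]
AᵀP(A−BK) = [0.4675 0.0660; 0.0660 0.1243]
P' = Q + AᵀP(A−BK) = [25.4675 6.0660; 6.0660 2.3743]
tr(P') = 27.8418

27.8418


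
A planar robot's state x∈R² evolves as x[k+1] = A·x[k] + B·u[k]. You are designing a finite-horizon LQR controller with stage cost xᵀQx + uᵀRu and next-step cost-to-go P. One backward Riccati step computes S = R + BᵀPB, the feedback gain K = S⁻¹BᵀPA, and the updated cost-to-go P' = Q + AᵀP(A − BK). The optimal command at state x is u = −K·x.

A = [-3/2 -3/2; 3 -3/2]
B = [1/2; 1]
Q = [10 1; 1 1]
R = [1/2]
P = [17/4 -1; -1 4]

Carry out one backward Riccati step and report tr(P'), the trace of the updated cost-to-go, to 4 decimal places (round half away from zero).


52.0548

BᵀP = [1.1250 3.5000]
S = R + BᵀPB = [1/2] + [4.0625] = [4.5625]
BᵀPA = [8.8125 -6.9375]
K = S⁻¹·BᵀPA = [1.9315 -1.5205]
A−BK = [-2.4658 -0.7397; 1.0685 0.0205]
AᵀP(A−BK) = [37.5411 7.2123; 7.2123 3.5137]
P' = Q + AᵀP(A−BK) = [47.5411 8.2123; 8.2123 4.5137]
tr(P') = 52.0548


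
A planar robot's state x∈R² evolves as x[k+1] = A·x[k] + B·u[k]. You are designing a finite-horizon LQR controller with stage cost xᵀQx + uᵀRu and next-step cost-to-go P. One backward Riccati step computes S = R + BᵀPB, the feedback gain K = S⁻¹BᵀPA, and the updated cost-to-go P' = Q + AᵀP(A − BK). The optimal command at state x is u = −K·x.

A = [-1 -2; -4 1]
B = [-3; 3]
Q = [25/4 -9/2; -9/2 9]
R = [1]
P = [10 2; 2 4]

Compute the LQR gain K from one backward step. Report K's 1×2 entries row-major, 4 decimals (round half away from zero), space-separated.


0.0000 0.5934

BᵀP = [-24.0000 6.0000]
S = R + BᵀPB = [1] + [90.0000] = [91.0000]
BᵀPA = [0.0000 54.0000]
K = S⁻¹·BᵀPA = [0.0000 0.5934]
A−BK = [-1.0000 -0.2198; -4.0000 -0.7802]
AᵀP(A−BK) = [90.0000 18.0000; 18.0000 3.9560]
P' = Q + AᵀP(A−BK) = [96.2500 13.5000; 13.5000 12.9560]
tr(P') = 109.2060


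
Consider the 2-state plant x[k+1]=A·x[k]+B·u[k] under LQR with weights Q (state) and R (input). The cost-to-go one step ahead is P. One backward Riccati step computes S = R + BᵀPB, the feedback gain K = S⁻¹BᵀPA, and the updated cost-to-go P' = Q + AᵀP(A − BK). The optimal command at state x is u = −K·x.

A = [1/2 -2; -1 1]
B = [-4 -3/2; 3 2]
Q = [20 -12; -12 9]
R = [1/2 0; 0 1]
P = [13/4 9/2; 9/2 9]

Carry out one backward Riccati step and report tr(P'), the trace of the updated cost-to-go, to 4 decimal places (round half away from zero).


BᵀP = [0.5000 9.0000; 4.1250 11.2500]
S = R + BᵀPB = [1/2 0; 0 1] + [25.0000 17.2500; 17.2500 16.3125] = [25.5000 17.2500; 17.2500 17.3125]
BᵀPA = [-8.7500 8.0000; -9.1875 3.0000]
K = S⁻¹·BᵀPA = [0.0486 0.6028; -0.5792 -0.4274]
A−BK = [-0.1742 -0.2298; 0.0124 0.0463]
AᵀP(A−BK) = [0.4172 0.3483; 0.3483 0.4595]
P' = Q + AᵀP(A−BK) = [20.4172 -11.6517; -11.6517 9.4595]
tr(P') = 29.8767

29.8767


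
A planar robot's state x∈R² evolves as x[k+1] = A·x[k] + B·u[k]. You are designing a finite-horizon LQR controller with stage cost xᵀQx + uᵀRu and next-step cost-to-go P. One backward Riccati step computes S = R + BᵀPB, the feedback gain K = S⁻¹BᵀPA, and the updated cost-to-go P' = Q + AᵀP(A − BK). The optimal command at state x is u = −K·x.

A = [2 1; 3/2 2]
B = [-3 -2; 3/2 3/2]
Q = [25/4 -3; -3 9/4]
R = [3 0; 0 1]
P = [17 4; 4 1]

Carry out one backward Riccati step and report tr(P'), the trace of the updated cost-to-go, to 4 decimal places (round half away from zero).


11.1781

BᵀP = [-45.0000 -10.5000; -28.0000 -6.5000]
S = R + BᵀPB = [3 0; 0 1] + [119.2500 74.2500; 74.2500 46.2500] = [122.2500 74.2500; 74.2500 47.2500]
BᵀPA = [-105.7500 -66.0000; -65.7500 -41.0000]
K = S⁻¹·BᵀPA = [-0.4359 -0.2821; -0.7066 -0.4245]
A−BK = [-0.7208 -0.6952; 3.2137 3.0598]
AᵀP(A−BK) = [1.6980 1.2621; 1.2621 0.9801]
P' = Q + AᵀP(A−BK) = [7.9480 -1.7379; -1.7379 3.2301]
tr(P') = 11.1781


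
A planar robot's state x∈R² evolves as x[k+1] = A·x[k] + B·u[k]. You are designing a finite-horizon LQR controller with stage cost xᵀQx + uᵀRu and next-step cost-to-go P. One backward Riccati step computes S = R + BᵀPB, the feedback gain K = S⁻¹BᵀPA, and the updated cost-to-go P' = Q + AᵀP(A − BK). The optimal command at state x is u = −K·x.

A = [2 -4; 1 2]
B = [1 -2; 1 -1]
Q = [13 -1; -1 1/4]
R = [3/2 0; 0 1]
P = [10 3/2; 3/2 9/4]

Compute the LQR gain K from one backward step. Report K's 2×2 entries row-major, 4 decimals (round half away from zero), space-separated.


BᵀP = [11.5000 3.7500; -21.5000 -5.2500]
S = R + BᵀPB = [3/2 0; 0 1] + [15.2500 -26.7500; -26.7500 48.2500] = [16.7500 -26.7500; -26.7500 49.2500]
BᵀPA = [26.7500 -38.5000; -48.2500 75.5000]
K = S⁻¹·BᵀPA = [0.2446 1.1291; -0.8469 2.1463]
A−BK = [0.0617 -0.8366; -0.0914 3.0171]
AᵀP(A−BK) = [0.8469 -2.1463; -2.1463 26.4274]
P' = Q + AᵀP(A−BK) = [13.8469 -3.1463; -3.1463 26.6774]
tr(P') = 40.5243

0.2446 1.1291 -0.8469 2.1463


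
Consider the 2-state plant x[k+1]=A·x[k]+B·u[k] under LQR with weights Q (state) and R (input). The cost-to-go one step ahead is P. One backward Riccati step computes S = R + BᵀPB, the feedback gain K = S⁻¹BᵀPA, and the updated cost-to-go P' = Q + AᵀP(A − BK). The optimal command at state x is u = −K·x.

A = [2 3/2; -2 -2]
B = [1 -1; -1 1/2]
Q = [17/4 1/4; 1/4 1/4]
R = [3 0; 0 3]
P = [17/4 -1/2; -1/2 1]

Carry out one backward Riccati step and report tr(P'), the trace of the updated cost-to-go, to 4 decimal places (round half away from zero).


BᵀP = [4.7500 -1.5000; -4.5000 1.0000]
S = R + BᵀPB = [3 0; 0 3] + [6.2500 -5.5000; -5.5000 5.0000] = [9.2500 -5.5000; -5.5000 8.0000]
BᵀPA = [12.5000 10.1250; -11.0000 -8.7500]
K = S⁻¹·BᵀPA = [0.9029 0.7514; -0.7543 -0.5771]
A−BK = [0.3429 0.1714; -0.7200 -0.9600]
AᵀP(A−BK) = [5.4171 4.5086; 4.5086 3.9043]
P' = Q + AᵀP(A−BK) = [9.6671 4.7586; 4.7586 4.1543]
tr(P') = 13.8214

13.8214


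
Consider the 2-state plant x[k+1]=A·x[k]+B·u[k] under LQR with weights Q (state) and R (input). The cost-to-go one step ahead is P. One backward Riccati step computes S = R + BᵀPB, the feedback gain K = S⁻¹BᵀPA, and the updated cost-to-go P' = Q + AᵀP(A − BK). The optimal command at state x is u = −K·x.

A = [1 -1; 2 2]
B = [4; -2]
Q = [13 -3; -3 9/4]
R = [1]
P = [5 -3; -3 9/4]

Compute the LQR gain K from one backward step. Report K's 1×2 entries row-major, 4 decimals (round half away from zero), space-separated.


-0.0507 -0.4275

BᵀP = [26.0000 -16.5000]
S = R + BᵀPB = [1] + [137.0000] = [138.0000]
BᵀPA = [-7.0000 -59.0000]
K = S⁻¹·BᵀPA = [-0.0507 -0.4275]
A−BK = [1.2029 0.7101; 1.8986 1.1449]
AᵀP(A−BK) = [1.6449 1.0072; 1.0072 0.7754]
P' = Q + AᵀP(A−BK) = [14.6449 -1.9928; -1.9928 3.0254]
tr(P') = 17.6703


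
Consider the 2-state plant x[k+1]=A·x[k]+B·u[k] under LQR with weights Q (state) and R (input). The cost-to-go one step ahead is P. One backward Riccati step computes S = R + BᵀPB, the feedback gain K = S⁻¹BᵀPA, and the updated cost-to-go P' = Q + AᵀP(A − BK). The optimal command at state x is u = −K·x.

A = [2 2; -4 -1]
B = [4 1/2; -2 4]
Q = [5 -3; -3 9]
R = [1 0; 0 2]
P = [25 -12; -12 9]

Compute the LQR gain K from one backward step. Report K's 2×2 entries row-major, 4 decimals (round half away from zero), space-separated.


BᵀP = [124.0000 -66.0000; -35.5000 30.0000]
S = R + BᵀPB = [1 0; 0 2] + [628.0000 -202.0000; -202.0000 102.2500] = [629.0000 -202.0000; -202.0000 104.2500]
BᵀPA = [512.0000 314.0000; -191.0000 -101.0000]
K = S⁻¹·BᵀPA = [0.5973 0.4979; -0.6748 -0.0041]
A−BK = [-0.0517 0.0105; -0.1061 0.0121]
AᵀP(A−BK) = [1.3040 0.2986; 0.2986 0.2489]
P' = Q + AᵀP(A−BK) = [6.3040 -2.7014; -2.7014 9.2489]
tr(P') = 15.5530

0.5973 0.4979 -0.6748 -0.0041


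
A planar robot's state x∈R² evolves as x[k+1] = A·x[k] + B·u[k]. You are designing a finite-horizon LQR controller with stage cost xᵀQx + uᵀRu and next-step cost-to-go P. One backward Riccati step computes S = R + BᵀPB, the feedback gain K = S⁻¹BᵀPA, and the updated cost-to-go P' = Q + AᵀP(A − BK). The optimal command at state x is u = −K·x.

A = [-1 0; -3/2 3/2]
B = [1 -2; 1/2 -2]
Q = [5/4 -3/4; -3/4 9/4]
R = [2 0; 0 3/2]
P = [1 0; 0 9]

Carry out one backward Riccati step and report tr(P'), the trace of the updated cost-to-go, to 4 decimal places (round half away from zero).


7.0961

BᵀP = [1.0000 4.5000; -2.0000 -18.0000]
S = R + BᵀPB = [2 0; 0 3/2] + [3.2500 -11.0000; -11.0000 40.0000] = [5.2500 -11.0000; -11.0000 41.5000]
BᵀPA = [-7.7500 6.7500; 29.0000 -27.0000]
K = S⁻¹·BᵀPA = [-0.0271 -0.1742; 0.6916 -0.6968]
A−BK = [0.4103 -1.2194; -0.1032 0.1935]
AᵀP(A−BK) = [0.9832 -1.3935; -1.3935 2.6129]
P' = Q + AᵀP(A−BK) = [2.2332 -2.1435; -2.1435 4.8629]
tr(P') = 7.0961


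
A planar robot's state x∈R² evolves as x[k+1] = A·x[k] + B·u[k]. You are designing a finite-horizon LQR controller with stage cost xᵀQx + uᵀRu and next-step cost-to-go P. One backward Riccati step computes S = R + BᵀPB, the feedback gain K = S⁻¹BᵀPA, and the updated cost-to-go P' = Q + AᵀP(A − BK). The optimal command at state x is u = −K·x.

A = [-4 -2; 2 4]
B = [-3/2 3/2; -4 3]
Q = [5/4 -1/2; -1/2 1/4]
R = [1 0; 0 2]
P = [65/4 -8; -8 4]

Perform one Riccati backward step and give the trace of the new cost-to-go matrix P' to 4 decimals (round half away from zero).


202.7556

BᵀP = [7.6250 -4.0000; 0.3750 0.0000]
S = R + BᵀPB = [1 0; 0 2] + [4.5625 -0.5625; -0.5625 0.5625] = [5.5625 -0.5625; -0.5625 2.5625]
BᵀPA = [-38.5000 -31.2500; -1.5000 -0.7500]
K = S⁻¹·BᵀPA = [-7.1390 -5.7758; -2.1525 -1.5605]
A−BK = [-11.4798 -8.3229; -20.0987 -14.4215]
AᵀP(A−BK) = [125.9193 97.2915; 97.2915 75.3363]
P' = Q + AᵀP(A−BK) = [127.1693 96.7915; 96.7915 75.5863]
tr(P') = 202.7556


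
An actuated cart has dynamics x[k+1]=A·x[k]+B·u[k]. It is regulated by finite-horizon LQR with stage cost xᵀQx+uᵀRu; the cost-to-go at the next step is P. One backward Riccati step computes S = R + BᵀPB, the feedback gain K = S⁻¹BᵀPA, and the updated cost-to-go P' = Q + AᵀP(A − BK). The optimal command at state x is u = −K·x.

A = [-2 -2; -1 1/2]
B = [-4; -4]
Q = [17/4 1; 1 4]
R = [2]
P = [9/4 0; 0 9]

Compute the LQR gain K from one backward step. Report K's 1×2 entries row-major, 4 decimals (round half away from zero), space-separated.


BᵀP = [-9.0000 -36.0000]
S = R + BᵀPB = [2] + [180.0000] = [182.0000]
BᵀPA = [54.0000 0.0000]
K = S⁻¹·BᵀPA = [0.2967 0.0000]
A−BK = [-0.8132 -2.0000; 0.1868 0.5000]
AᵀP(A−BK) = [1.9780 4.5000; 4.5000 11.2500]
P' = Q + AᵀP(A−BK) = [6.2280 5.5000; 5.5000 15.2500]
tr(P') = 21.4780

0.2967 0.0000


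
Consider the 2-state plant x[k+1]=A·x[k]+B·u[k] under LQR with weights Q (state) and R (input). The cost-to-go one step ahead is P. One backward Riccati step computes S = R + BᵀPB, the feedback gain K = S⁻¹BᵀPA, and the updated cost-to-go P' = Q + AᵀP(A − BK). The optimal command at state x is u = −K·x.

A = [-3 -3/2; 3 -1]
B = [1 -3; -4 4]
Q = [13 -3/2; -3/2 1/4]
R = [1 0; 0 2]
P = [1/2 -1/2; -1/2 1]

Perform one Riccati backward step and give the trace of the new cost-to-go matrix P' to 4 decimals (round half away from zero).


14.7117

BᵀP = [2.5000 -4.5000; -3.5000 5.5000]
S = R + BᵀPB = [1 0; 0 2] + [20.5000 -25.5000; -25.5000 32.5000] = [21.5000 -25.5000; -25.5000 34.5000]
BᵀPA = [-21.0000 0.7500; 27.0000 -0.2500]
K = S⁻¹·BᵀPA = [-0.3934 0.2131; 0.4918 0.1503]
A−BK = [-1.1311 -1.2623; -0.5410 -0.7486]
AᵀP(A−BK) = [0.9590 0.4180; 0.4180 0.5027]
P' = Q + AᵀP(A−BK) = [13.9590 -1.0820; -1.0820 0.7527]
tr(P') = 14.7117


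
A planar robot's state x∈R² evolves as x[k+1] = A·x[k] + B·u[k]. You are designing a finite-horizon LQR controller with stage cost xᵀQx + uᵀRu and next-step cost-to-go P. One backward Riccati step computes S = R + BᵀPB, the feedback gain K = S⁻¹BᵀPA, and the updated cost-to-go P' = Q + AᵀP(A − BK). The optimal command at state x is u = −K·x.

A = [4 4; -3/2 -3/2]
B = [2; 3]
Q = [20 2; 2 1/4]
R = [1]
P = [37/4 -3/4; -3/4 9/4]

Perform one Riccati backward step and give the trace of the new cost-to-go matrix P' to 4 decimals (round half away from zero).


BᵀP = [16.2500 5.2500]
S = R + BᵀPB = [1] + [48.2500] = [49.2500]
BᵀPA = [57.1250 57.1250]
K = S⁻¹·BᵀPA = [1.1599 1.1599]
A−BK = [1.6802 1.6802; -4.9797 -4.9797]
AᵀP(A−BK) = [95.8033 95.8033; 95.8033 95.8033]
P' = Q + AᵀP(A−BK) = [115.8033 97.8033; 97.8033 96.0533]
tr(P') = 211.8566

211.8566


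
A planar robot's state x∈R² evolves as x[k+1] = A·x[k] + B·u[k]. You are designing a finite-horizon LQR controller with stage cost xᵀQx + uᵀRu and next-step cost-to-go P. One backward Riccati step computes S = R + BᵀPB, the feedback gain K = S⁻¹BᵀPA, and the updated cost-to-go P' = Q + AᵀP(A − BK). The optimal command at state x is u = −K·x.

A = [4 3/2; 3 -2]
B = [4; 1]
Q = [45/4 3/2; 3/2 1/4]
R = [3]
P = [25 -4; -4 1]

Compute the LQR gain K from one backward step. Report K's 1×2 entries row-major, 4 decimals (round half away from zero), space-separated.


0.9113 0.4677

BᵀP = [96.0000 -15.0000]
S = R + BᵀPB = [3] + [369.0000] = [372.0000]
BᵀPA = [339.0000 174.0000]
K = S⁻¹·BᵀPA = [0.9113 0.4677]
A−BK = [0.3548 -0.3710; 2.0887 -2.4677]
AᵀP(A−BK) = [4.0726 -0.5645; -0.5645 2.8629]
P' = Q + AᵀP(A−BK) = [15.3226 0.9355; 0.9355 3.1129]
tr(P') = 18.4355


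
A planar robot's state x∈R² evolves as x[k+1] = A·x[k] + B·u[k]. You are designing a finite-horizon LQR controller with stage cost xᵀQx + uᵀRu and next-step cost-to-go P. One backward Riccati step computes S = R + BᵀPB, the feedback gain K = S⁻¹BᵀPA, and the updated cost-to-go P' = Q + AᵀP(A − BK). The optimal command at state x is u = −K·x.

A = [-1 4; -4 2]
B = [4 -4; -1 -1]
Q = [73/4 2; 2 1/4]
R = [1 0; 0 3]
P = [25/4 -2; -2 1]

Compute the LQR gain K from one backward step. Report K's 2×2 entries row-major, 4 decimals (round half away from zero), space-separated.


BᵀP = [27.0000 -9.0000; -23.0000 7.0000]
S = R + BᵀPB = [1 0; 0 3] + [117.0000 -99.0000; -99.0000 85.0000] = [118.0000 -99.0000; -99.0000 88.0000]
BᵀPA = [9.0000 90.0000; -5.0000 -78.0000]
K = S⁻¹·BᵀPA = [0.5094 0.3396; 0.5163 -0.5043]
A−BK = [-0.9726 0.6244; -2.9743 1.8353]
AᵀP(A−BK) = [4.2466 -2.5780; -2.5780 2.0995]
P' = Q + AᵀP(A−BK) = [22.4966 -0.5780; -0.5780 2.3495]
tr(P') = 24.8461

0.5094 0.3396 0.5163 -0.5043


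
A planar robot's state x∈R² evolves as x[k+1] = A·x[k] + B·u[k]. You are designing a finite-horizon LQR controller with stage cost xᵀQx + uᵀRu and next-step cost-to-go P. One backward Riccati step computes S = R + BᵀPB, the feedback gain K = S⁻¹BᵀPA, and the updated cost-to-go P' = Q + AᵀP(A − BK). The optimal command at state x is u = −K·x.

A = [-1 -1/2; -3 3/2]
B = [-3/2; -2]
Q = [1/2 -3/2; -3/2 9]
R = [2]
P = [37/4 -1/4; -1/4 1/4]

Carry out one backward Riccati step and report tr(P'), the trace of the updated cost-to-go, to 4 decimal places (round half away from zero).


12.3831

BᵀP = [-13.3750 -0.1250]
S = R + BᵀPB = [2] + [20.3125] = [22.3125]
BᵀPA = [13.7500 6.5000]
K = S⁻¹·BᵀPA = [0.6162 0.2913]
A−BK = [-0.0756 -0.0630; -1.7675 2.0826]
AᵀP(A−BK) = [1.5266 -0.5056; -0.5056 1.3564]
P' = Q + AᵀP(A−BK) = [2.0266 -2.0056; -2.0056 10.3564]
tr(P') = 12.3831


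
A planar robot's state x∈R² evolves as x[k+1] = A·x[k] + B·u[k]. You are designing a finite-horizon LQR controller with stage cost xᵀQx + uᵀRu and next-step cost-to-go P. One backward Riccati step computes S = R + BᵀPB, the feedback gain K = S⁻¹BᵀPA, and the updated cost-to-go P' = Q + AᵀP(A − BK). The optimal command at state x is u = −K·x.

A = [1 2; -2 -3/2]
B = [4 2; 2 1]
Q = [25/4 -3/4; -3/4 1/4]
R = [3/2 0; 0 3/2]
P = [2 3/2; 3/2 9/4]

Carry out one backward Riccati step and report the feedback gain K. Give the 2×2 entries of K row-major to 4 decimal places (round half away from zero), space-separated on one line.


-0.1208 0.0755 -0.0604 0.0378

BᵀP = [11.0000 10.5000; 5.5000 5.2500]
S = R + BᵀPB = [3/2 0; 0 3/2] + [65.0000 32.5000; 32.5000 16.2500] = [66.5000 32.5000; 32.5000 17.7500]
BᵀPA = [-10.0000 6.2500; -5.0000 3.1250]
K = S⁻¹·BᵀPA = [-0.1208 0.0755; -0.0604 0.0378]
A−BK = [1.6042 1.6224; -1.6979 -1.6888]
AᵀP(A−BK) = [3.4894 3.4441; 3.4441 3.4724]
P' = Q + AᵀP(A−BK) = [9.7394 2.6941; 2.6941 3.7224]
tr(P') = 13.4619


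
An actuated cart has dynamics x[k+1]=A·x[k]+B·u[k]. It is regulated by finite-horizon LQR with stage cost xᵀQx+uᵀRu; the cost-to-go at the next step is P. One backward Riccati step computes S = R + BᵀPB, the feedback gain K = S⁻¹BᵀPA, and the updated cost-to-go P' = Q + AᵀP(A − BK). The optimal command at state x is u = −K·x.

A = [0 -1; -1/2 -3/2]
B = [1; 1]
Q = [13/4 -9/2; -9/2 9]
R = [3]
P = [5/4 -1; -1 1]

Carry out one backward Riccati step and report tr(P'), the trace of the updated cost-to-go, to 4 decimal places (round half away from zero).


BᵀP = [0.2500 0.0000]
S = R + BᵀPB = [3] + [0.2500] = [3.2500]
BᵀPA = [0.0000 -0.2500]
K = S⁻¹·BᵀPA = [0.0000 -0.0769]
A−BK = [0.0000 -0.9231; -0.5000 -1.4231]
AᵀP(A−BK) = [0.2500 0.2500; 0.2500 0.4808]
P' = Q + AᵀP(A−BK) = [3.5000 -4.2500; -4.2500 9.4808]
tr(P') = 12.9808

12.9808


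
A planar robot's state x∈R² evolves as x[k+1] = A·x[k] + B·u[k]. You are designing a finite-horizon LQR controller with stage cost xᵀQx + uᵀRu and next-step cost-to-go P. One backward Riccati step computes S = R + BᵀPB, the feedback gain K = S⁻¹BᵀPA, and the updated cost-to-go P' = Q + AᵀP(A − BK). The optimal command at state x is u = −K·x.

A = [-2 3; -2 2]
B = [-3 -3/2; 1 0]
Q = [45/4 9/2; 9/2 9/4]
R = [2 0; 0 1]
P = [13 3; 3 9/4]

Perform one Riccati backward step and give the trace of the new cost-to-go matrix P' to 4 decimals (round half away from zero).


BᵀP = [-36.0000 -6.7500; -19.5000 -4.5000]
S = R + BᵀPB = [2 0; 0 1] + [101.2500 54.0000; 54.0000 29.2500] = [103.2500 54.0000; 54.0000 30.2500]
BᵀPA = [85.5000 -121.5000; 48.0000 -67.5000]
K = S⁻¹·BᵀPA = [-0.0271 -0.1465; 1.6352 -1.9699]
A−BK = [0.3714 -0.3943; -1.9729 2.1465]
AᵀP(A−BK) = [8.8297 -9.9198; -9.9198 11.2330]
P' = Q + AᵀP(A−BK) = [20.0797 -5.4198; -5.4198 13.4830]
tr(P') = 33.5627

33.5627


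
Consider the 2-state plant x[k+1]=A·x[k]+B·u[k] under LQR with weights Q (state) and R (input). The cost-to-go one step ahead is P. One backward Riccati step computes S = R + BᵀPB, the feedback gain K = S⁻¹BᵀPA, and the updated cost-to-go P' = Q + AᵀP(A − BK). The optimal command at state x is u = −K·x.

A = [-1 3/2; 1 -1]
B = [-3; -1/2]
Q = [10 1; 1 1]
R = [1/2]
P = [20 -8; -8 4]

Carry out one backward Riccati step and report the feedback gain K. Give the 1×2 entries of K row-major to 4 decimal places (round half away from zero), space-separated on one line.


BᵀP = [-56.0000 22.0000]
S = R + BᵀPB = [1/2] + [157.0000] = [157.5000]
BᵀPA = [78.0000 -106.0000]
K = S⁻¹·BᵀPA = [0.4952 -0.6730]
A−BK = [0.4857 -0.5190; 1.2476 -1.3365]
AᵀP(A−BK) = [1.3714 -1.5048; -1.5048 1.6603]
P' = Q + AᵀP(A−BK) = [11.3714 -0.5048; -0.5048 2.6603]
tr(P') = 14.0317

0.4952 -0.6730


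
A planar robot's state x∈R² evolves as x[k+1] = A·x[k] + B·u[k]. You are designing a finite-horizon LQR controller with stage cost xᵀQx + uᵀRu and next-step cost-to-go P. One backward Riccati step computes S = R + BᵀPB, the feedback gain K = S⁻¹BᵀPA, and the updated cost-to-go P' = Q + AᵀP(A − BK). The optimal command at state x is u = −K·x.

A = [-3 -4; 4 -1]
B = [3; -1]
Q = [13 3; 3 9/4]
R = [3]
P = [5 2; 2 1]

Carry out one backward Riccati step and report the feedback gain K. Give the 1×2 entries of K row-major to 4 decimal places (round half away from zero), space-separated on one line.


BᵀP = [13.0000 5.0000]
S = R + BᵀPB = [3] + [34.0000] = [37.0000]
BᵀPA = [-19.0000 -57.0000]
K = S⁻¹·BᵀPA = [-0.5135 -1.5405]
A−BK = [-1.4595 0.6216; 3.4865 -2.5405]
AᵀP(A−BK) = [3.2432 0.7297; 0.7297 9.1892]
P' = Q + AᵀP(A−BK) = [16.2432 3.7297; 3.7297 11.4392]
tr(P') = 27.6824

-0.5135 -1.5405


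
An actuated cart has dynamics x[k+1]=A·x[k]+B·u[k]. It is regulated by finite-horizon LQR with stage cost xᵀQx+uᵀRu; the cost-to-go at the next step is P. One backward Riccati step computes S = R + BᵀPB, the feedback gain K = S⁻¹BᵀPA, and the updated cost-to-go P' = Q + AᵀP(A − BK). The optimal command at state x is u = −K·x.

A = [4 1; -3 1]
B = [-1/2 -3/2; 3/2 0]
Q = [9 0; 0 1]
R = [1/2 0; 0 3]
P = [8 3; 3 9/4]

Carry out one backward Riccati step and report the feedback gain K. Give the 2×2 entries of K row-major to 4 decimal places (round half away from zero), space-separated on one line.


BᵀP = [0.5000 1.8750; -12.0000 -4.5000]
S = R + BᵀPB = [1/2 0; 0 3] + [2.5625 -0.7500; -0.7500 18.0000] = [3.0625 -0.7500; -0.7500 21.0000]
BᵀPA = [-3.6250 2.3750; -34.5000 -16.5000]
K = S⁻¹·BᵀPA = [-1.6000 0.5882; -1.7000 -0.7647]
A−BK = [0.6500 0.1471; -0.6000 0.1176]
AᵀP(A−BK) = [11.8000 4.0000; 4.0000 2.2353]
P' = Q + AᵀP(A−BK) = [20.8000 4.0000; 4.0000 3.2353]
tr(P') = 24.0353

-1.6000 0.5882 -1.7000 -0.7647


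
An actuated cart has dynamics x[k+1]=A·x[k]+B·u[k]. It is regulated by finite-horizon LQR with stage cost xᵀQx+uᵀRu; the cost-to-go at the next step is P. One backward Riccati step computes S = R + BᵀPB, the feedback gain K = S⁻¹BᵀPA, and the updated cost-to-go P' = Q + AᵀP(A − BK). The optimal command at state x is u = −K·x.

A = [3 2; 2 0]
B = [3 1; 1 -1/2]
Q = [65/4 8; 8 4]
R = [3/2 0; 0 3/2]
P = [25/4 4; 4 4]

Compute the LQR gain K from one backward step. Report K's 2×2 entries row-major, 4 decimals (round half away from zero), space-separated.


BᵀP = [22.7500 16.0000; 4.2500 2.0000]
S = R + BᵀPB = [3/2 0; 0 3/2] + [84.2500 14.7500; 14.7500 3.2500] = [85.7500 14.7500; 14.7500 4.7500]
BᵀPA = [100.2500 45.5000; 16.7500 8.5000]
K = S⁻¹·BᵀPA = [1.2075 0.4783; -0.2233 0.3043]
A−BK = [-0.3992 0.2609; 0.6808 -0.3261]
AᵀP(A−BK) = [2.9377 0.4565; 0.4565 0.6522]
P' = Q + AᵀP(A−BK) = [19.1877 8.4565; 8.4565 4.6522]
tr(P') = 23.8399

1.2075 0.4783 -0.2233 0.3043


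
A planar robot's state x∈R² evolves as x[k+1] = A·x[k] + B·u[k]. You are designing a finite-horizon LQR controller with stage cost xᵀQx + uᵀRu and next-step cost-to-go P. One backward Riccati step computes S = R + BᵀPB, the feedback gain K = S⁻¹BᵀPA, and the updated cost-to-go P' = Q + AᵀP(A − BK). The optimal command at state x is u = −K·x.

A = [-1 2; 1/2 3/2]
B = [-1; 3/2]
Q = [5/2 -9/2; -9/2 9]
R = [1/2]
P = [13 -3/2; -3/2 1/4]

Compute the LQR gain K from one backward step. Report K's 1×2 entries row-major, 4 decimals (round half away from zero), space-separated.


BᵀP = [-15.2500 1.8750]
S = R + BᵀPB = [1/2] + [18.0625] = [18.5625]
BᵀPA = [16.1875 -27.6875]
K = S⁻¹·BᵀPA = [0.8721 -1.4916]
A−BK = [-0.1279 0.5084; -0.8081 3.7374]
AᵀP(A−BK) = [0.4461 -0.9175; -0.9175 2.2643]
P' = Q + AᵀP(A−BK) = [2.9461 -5.4175; -5.4175 11.2643]
tr(P') = 14.2104

0.8721 -1.4916


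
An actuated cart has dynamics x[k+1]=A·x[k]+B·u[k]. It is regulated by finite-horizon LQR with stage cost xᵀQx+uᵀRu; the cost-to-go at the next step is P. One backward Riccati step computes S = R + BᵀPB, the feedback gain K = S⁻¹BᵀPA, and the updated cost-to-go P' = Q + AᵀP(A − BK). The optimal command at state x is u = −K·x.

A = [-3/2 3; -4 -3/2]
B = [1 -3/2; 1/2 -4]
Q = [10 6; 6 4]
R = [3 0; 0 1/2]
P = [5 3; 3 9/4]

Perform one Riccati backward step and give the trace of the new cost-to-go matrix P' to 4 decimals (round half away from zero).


BᵀP = [6.5000 4.1250; -19.5000 -13.5000]
S = R + BᵀPB = [3 0; 0 1/2] + [8.5625 -26.2500; -26.2500 83.2500] = [11.5625 -26.2500; -26.2500 83.7500]
BᵀPA = [-26.2500 13.3125; 83.2500 -38.2500]
K = S⁻¹·BᵀPA = [-0.0470 0.3969; 0.9793 -0.3323]
A−BK = [0.0159 2.1046; -0.0593 -3.0277]
AᵀP(A−BK) = [0.4897 -0.1662; -0.1662 5.0677]
P' = Q + AᵀP(A−BK) = [10.4897 5.8338; 5.8338 9.0677]
tr(P') = 19.5573

19.5573


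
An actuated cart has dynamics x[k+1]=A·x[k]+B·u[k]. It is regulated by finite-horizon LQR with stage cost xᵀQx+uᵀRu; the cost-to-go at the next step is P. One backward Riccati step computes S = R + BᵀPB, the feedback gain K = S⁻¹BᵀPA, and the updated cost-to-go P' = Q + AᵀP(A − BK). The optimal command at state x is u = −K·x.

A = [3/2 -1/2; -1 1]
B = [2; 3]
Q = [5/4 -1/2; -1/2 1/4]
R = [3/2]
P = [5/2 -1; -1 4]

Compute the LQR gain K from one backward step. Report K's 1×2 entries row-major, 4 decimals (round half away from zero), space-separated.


BᵀP = [2.0000 10.0000]
S = R + BᵀPB = [3/2] + [34.0000] = [35.5000]
BᵀPA = [-7.0000 9.0000]
K = S⁻¹·BᵀPA = [-0.1972 0.2535]
A−BK = [1.8944 -1.0070; -0.4085 0.2394]
AᵀP(A−BK) = [11.2447 -6.1004; -6.1004 3.3433]
P' = Q + AᵀP(A−BK) = [12.4947 -6.6004; -6.6004 3.5933]
tr(P') = 16.0880

-0.1972 0.2535
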